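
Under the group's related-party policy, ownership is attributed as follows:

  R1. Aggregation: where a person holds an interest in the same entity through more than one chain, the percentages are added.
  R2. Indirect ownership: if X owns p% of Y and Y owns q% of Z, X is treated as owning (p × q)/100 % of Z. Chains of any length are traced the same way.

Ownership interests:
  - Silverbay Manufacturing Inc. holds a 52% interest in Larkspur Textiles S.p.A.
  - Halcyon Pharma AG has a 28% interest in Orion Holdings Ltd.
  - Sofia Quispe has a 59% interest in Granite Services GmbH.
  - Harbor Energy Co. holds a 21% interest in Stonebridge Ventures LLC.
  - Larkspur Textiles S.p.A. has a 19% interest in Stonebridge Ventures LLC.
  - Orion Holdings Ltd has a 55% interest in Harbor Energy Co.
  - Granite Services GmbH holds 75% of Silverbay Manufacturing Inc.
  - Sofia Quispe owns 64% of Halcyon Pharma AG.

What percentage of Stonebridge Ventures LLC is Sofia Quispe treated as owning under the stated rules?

Chain via Granite Services GmbH → Silverbay Manufacturing Inc. → Larkspur Textiles S.p.A. (R2): 59% × 75% × 52% × 19% = 4.3719% of Stonebridge Ventures LLC.
Chain via Halcyon Pharma AG → Orion Holdings Ltd → Harbor Energy Co. (R2): 64% × 28% × 55% × 21% = 2.06976% of Stonebridge Ventures LLC.
Aggregating (R1): 4.3719% + 2.06976% = 6.44166%.

6.44166%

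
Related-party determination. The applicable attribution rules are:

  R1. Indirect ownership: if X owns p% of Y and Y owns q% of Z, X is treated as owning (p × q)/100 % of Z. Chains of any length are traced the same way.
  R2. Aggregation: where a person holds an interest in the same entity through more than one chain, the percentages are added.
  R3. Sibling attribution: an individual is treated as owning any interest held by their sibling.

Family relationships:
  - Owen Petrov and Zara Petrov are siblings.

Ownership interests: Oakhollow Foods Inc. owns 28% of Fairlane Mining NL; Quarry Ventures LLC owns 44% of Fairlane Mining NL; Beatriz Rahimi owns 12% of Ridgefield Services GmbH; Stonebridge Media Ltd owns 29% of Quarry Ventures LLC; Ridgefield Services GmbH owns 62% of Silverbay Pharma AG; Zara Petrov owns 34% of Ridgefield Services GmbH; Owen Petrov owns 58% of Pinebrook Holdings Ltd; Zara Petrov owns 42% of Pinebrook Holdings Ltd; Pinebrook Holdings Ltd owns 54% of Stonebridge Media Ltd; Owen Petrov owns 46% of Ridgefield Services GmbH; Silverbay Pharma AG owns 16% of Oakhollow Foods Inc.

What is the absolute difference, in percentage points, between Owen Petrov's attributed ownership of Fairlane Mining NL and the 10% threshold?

By sibling attribution (R3), Owen Petrov is treated as also owning Zara Petrov's interest in Ridgefield Services GmbH, giving 46% + 34% = 80%.
By sibling attribution (R3), Owen Petrov is treated as also owning Zara Petrov's interest in Pinebrook Holdings Ltd, giving 58% + 42% = 100%.
Chain via Ridgefield Services GmbH → Silverbay Pharma AG → Oakhollow Foods Inc. (R1): 80% × 62% × 16% × 28% = 2.22208% of Fairlane Mining NL.
Chain via Pinebrook Holdings Ltd → Stonebridge Media Ltd → Quarry Ventures LLC (R1): 100% × 54% × 29% × 44% = 6.8904% of Fairlane Mining NL.
Aggregating (R2): 2.22208% + 6.8904% = 9.11248%.
9.11248% falls short of the 10% threshold by 0.88752 percentage points.

0.88752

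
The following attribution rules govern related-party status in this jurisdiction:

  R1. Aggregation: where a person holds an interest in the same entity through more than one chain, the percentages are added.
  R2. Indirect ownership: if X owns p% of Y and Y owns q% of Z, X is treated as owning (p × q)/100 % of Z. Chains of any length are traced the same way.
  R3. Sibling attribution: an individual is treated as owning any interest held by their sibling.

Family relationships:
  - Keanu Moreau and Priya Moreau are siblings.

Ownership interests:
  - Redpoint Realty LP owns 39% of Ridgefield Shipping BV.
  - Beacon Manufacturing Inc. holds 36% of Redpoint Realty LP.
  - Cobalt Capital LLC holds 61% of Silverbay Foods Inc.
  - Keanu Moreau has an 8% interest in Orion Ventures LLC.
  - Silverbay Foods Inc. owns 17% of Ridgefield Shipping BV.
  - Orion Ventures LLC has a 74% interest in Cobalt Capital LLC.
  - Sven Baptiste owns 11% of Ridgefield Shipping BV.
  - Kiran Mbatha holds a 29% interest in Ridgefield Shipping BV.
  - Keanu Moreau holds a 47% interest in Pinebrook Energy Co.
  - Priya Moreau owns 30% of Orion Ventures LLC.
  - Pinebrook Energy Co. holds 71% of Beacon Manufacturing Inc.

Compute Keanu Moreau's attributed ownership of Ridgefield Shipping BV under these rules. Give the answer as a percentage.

7.601192%

By sibling attribution (R3), Keanu Moreau is treated as also owning Priya Moreau's interest in Orion Ventures LLC, giving 8% + 30% = 38%.
Chain via Orion Ventures LLC → Cobalt Capital LLC → Silverbay Foods Inc. (R2): 38% × 74% × 61% × 17% = 2.916044% of Ridgefield Shipping BV.
Chain via Pinebrook Energy Co. → Beacon Manufacturing Inc. → Redpoint Realty LP (R2): 47% × 71% × 36% × 39% = 4.685148% of Ridgefield Shipping BV.
Aggregating (R1): 2.916044% + 4.685148% = 7.601192%.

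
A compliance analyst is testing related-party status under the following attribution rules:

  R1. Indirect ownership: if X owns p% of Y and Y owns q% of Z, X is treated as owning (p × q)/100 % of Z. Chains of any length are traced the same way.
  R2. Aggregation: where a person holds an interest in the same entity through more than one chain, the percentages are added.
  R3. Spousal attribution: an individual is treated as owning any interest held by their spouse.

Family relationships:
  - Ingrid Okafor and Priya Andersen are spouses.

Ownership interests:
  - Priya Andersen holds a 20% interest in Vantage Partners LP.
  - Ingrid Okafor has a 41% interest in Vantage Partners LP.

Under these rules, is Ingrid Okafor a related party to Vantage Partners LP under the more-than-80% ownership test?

By spousal attribution (R3), Ingrid Okafor is treated as also owning Priya Andersen's interest in Vantage Partners LP, giving 41% + 20% = 61%.
Direct interest in Vantage Partners LP: 61%.
61% does not exceed the 80% threshold, so Ingrid is not a related party to Vantage Partners LP.

No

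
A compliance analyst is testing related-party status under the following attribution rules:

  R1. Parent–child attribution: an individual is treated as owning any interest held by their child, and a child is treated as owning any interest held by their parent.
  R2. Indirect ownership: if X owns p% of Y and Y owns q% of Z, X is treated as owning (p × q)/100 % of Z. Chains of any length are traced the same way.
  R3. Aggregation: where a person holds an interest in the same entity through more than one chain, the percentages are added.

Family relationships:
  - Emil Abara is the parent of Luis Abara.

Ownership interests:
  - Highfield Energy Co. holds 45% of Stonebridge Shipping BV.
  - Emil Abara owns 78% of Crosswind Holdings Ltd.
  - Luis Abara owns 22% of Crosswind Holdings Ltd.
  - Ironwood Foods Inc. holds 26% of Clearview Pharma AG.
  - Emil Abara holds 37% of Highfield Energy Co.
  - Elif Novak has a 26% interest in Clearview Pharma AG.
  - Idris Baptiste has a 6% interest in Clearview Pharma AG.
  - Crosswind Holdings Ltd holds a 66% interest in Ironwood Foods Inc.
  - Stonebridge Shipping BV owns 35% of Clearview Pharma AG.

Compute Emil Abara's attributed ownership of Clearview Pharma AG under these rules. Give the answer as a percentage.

By parent–child attribution (R1), Emil Abara is treated as also owning Luis Abara's interest in Crosswind Holdings Ltd, giving 78% + 22% = 100%.
Chain via Crosswind Holdings Ltd → Ironwood Foods Inc. (R2): 100% × 66% × 26% = 17.16% of Clearview Pharma AG.
Chain via Highfield Energy Co. → Stonebridge Shipping BV (R2): 37% × 45% × 35% = 5.8275% of Clearview Pharma AG.
Aggregating (R3): 17.16% + 5.8275% = 22.9875%.

22.9875%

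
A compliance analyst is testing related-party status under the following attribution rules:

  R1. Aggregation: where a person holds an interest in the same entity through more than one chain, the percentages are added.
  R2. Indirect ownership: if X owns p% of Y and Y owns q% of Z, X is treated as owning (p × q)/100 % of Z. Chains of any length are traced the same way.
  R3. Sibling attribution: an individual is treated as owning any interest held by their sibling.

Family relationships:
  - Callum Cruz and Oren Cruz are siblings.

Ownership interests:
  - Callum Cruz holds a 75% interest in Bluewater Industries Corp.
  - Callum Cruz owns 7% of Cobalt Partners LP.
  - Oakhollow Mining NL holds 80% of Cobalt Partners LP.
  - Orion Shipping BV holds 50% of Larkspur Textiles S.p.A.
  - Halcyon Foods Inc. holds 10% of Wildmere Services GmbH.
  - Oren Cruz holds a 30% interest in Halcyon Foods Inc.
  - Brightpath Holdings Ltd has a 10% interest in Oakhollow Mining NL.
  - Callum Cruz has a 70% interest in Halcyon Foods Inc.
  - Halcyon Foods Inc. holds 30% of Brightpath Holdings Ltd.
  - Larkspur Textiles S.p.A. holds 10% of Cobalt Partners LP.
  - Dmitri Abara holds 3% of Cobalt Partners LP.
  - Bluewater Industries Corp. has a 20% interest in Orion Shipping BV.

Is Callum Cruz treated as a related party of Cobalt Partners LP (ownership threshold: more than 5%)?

By sibling attribution (R3), Callum Cruz is treated as also owning Oren Cruz's interest in Halcyon Foods Inc, giving 70% + 30% = 100%.
Chain via Halcyon Foods Inc. → Brightpath Holdings Ltd → Oakhollow Mining NL (R2): 100% × 30% × 10% × 80% = 2.4% of Cobalt Partners LP.
Chain via Bluewater Industries Corp. → Orion Shipping BV → Larkspur Textiles S.p.A. (R2): 75% × 20% × 50% × 10% = 0.75% of Cobalt Partners LP.
Direct interest in Cobalt Partners LP: 7%.
Aggregating (R1): 2.4% + 0.75% + 7% = 10.15%.
10.15% exceeds the 5% threshold, so Callum is a related party to Cobalt Partners LP.

Yes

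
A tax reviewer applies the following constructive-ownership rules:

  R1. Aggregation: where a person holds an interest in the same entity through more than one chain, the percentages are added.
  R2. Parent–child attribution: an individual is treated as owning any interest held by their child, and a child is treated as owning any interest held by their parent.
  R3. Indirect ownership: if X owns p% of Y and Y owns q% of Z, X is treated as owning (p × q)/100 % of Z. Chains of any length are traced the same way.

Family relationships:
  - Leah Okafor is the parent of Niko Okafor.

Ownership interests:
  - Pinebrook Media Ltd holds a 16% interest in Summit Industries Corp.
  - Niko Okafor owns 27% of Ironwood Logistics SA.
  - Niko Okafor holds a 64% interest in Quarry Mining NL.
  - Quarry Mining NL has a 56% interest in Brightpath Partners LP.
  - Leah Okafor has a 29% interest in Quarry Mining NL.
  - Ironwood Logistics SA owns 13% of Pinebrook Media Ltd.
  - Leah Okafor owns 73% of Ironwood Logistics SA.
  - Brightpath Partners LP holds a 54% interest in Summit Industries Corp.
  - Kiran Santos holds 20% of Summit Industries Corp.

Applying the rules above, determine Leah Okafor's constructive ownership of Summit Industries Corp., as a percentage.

30.2032%

By parent–child attribution (R2), Leah Okafor is treated as also owning Niko Okafor's interest in Quarry Mining NL, giving 29% + 64% = 93%.
By parent–child attribution (R2), Leah Okafor is treated as also owning Niko Okafor's interest in Ironwood Logistics SA, giving 73% + 27% = 100%.
Chain via Quarry Mining NL → Brightpath Partners LP (R3): 93% × 56% × 54% = 28.1232% of Summit Industries Corp.
Chain via Ironwood Logistics SA → Pinebrook Media Ltd (R3): 100% × 13% × 16% = 2.08% of Summit Industries Corp.
Aggregating (R1): 28.1232% + 2.08% = 30.2032%.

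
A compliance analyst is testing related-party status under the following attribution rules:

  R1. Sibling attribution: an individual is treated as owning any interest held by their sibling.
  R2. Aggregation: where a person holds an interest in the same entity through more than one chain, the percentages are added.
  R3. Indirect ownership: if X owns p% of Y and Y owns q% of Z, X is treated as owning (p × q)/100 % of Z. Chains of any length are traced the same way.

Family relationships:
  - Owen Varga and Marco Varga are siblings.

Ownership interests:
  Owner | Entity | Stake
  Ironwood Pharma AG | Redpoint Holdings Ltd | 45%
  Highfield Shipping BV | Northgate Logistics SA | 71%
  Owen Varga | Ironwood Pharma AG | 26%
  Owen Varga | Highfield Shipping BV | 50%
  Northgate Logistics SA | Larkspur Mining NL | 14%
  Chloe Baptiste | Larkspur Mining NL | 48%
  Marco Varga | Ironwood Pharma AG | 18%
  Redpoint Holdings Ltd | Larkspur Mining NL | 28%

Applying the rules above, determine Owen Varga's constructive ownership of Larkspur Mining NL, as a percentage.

By sibling attribution (R1), Owen Varga is treated as also owning Marco Varga's interest in Ironwood Pharma AG, giving 26% + 18% = 44%.
Chain via Highfield Shipping BV → Northgate Logistics SA (R3): 50% × 71% × 14% = 4.97% of Larkspur Mining NL.
Chain via Ironwood Pharma AG → Redpoint Holdings Ltd (R3): 44% × 45% × 28% = 5.544% of Larkspur Mining NL.
Aggregating (R2): 4.97% + 5.544% = 10.514%.

10.514%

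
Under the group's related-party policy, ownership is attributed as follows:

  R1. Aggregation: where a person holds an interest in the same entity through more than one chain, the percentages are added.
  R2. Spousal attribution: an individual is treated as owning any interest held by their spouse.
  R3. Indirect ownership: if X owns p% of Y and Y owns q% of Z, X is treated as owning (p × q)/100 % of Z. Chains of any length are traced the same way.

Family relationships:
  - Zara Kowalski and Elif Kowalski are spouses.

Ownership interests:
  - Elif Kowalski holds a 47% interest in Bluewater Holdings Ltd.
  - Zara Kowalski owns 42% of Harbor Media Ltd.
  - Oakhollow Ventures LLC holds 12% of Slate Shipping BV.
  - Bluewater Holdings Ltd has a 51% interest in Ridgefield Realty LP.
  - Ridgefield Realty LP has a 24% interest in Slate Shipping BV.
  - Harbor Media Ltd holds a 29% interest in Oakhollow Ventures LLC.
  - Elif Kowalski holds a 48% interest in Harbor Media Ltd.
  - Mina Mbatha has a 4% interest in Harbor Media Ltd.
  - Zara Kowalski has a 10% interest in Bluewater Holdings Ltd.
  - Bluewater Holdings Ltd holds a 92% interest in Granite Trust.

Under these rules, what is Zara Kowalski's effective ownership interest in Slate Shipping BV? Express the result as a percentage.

By spousal attribution (R2), Zara Kowalski is treated as also owning Elif Kowalski's interest in Harbor Media Ltd, giving 42% + 48% = 90%.
By spousal attribution (R2), Zara Kowalski is treated as also owning Elif Kowalski's interest in Bluewater Holdings Ltd, giving 10% + 47% = 57%.
Chain via Harbor Media Ltd → Oakhollow Ventures LLC (R3): 90% × 29% × 12% = 3.132% of Slate Shipping BV.
Chain via Bluewater Holdings Ltd → Ridgefield Realty LP (R3): 57% × 51% × 24% = 6.9768% of Slate Shipping BV.
Aggregating (R1): 3.132% + 6.9768% = 10.1088%.

10.1088%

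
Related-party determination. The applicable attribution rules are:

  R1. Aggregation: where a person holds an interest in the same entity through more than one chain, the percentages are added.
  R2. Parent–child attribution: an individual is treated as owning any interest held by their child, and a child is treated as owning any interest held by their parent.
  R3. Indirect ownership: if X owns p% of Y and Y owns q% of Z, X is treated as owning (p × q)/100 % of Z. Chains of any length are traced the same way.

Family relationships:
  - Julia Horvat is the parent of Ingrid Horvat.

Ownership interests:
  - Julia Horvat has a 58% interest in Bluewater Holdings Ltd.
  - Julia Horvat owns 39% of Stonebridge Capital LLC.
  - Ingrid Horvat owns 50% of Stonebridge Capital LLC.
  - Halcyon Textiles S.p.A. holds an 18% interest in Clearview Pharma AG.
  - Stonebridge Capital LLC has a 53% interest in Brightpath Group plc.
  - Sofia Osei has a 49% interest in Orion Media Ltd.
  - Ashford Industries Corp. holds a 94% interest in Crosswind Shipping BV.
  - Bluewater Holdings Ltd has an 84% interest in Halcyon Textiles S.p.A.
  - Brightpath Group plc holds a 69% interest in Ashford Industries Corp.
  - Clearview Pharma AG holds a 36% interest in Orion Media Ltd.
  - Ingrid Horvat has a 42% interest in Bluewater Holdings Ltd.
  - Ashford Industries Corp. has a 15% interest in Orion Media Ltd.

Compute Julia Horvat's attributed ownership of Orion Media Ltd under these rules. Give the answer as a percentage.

10.325295%

By parent–child attribution (R2), Julia Horvat is treated as also owning Ingrid Horvat's interest in Stonebridge Capital LLC, giving 39% + 50% = 89%.
By parent–child attribution (R2), Julia Horvat is treated as also owning Ingrid Horvat's interest in Bluewater Holdings Ltd, giving 58% + 42% = 100%.
Chain via Stonebridge Capital LLC → Brightpath Group plc → Ashford Industries Corp. (R3): 89% × 53% × 69% × 15% = 4.882095% of Orion Media Ltd.
Chain via Bluewater Holdings Ltd → Halcyon Textiles S.p.A. → Clearview Pharma AG (R3): 100% × 84% × 18% × 36% = 5.4432% of Orion Media Ltd.
Aggregating (R1): 4.882095% + 5.4432% = 10.325295%.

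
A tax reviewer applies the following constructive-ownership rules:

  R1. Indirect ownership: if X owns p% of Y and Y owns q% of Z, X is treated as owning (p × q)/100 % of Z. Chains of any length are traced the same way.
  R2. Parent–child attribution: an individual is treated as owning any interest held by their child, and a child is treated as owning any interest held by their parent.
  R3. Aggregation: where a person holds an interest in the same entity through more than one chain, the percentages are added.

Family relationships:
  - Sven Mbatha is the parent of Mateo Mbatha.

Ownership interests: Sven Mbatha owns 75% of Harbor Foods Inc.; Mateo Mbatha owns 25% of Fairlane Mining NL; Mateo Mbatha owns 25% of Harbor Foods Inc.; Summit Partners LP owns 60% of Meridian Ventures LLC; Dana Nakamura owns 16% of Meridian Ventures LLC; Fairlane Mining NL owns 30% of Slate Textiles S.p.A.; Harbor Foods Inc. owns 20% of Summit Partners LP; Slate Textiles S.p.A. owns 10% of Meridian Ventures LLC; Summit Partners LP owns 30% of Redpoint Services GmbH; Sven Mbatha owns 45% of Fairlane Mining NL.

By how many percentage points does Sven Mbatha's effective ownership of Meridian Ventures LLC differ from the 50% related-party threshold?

35.9

By parent–child attribution (R2), Sven Mbatha is treated as also owning Mateo Mbatha's interest in Fairlane Mining NL, giving 45% + 25% = 70%.
By parent–child attribution (R2), Sven Mbatha is treated as also owning Mateo Mbatha's interest in Harbor Foods Inc, giving 75% + 25% = 100%.
Chain via Fairlane Mining NL → Slate Textiles S.p.A. (R1): 70% × 30% × 10% = 2.1% of Meridian Ventures LLC.
Chain via Harbor Foods Inc. → Summit Partners LP (R1): 100% × 20% × 60% = 12% of Meridian Ventures LLC.
Aggregating (R3): 2.1% + 12% = 14.1%.
14.1% falls short of the 50% threshold by 35.9 percentage points.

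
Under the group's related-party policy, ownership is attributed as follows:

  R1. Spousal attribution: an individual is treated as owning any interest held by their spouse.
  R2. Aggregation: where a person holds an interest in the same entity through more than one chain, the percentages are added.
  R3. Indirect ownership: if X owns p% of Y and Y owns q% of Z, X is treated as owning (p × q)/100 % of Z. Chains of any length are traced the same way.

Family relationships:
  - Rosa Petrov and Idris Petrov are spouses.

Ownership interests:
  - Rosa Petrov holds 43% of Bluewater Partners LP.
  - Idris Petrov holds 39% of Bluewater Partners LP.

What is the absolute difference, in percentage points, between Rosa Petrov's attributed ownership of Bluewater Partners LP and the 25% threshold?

57

By spousal attribution (R1), Rosa Petrov is treated as also owning Idris Petrov's interest in Bluewater Partners LP, giving 43% + 39% = 82%.
Direct interest in Bluewater Partners LP: 82%.
82% exceeds the 25% threshold by 57 percentage points.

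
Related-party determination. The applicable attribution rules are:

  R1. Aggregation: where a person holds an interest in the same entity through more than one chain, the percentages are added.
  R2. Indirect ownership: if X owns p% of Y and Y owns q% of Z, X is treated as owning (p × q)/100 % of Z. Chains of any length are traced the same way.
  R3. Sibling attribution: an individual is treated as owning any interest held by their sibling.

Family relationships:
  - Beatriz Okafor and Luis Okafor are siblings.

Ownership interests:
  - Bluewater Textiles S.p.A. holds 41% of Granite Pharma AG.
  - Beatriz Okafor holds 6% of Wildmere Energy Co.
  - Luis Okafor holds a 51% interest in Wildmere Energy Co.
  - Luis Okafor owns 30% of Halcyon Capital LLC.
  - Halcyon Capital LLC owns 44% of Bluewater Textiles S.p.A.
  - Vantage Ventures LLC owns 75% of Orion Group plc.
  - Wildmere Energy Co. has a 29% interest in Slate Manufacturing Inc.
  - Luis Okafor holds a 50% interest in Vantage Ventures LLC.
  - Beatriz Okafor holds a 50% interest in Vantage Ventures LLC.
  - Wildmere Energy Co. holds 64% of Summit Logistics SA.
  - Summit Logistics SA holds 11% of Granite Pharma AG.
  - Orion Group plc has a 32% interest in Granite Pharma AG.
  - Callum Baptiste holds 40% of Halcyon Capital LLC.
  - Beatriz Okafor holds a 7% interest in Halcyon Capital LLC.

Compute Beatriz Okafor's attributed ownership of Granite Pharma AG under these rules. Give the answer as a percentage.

By sibling attribution (R3), Beatriz Okafor is treated as also owning Luis Okafor's interest in Wildmere Energy Co, giving 6% + 51% = 57%.
By sibling attribution (R3), Beatriz Okafor is treated as also owning Luis Okafor's interest in Vantage Ventures LLC, giving 50% + 50% = 100%.
By sibling attribution (R3), Beatriz Okafor is treated as also owning Luis Okafor's interest in Halcyon Capital LLC, giving 7% + 30% = 37%.
Chain via Wildmere Energy Co. → Summit Logistics SA (R2): 57% × 64% × 11% = 4.0128% of Granite Pharma AG.
Chain via Vantage Ventures LLC → Orion Group plc (R2): 100% × 75% × 32% = 24% of Granite Pharma AG.
Chain via Halcyon Capital LLC → Bluewater Textiles S.p.A. (R2): 37% × 44% × 41% = 6.6748% of Granite Pharma AG.
Aggregating (R1): 4.0128% + 24% + 6.6748% = 34.6876%.

34.6876%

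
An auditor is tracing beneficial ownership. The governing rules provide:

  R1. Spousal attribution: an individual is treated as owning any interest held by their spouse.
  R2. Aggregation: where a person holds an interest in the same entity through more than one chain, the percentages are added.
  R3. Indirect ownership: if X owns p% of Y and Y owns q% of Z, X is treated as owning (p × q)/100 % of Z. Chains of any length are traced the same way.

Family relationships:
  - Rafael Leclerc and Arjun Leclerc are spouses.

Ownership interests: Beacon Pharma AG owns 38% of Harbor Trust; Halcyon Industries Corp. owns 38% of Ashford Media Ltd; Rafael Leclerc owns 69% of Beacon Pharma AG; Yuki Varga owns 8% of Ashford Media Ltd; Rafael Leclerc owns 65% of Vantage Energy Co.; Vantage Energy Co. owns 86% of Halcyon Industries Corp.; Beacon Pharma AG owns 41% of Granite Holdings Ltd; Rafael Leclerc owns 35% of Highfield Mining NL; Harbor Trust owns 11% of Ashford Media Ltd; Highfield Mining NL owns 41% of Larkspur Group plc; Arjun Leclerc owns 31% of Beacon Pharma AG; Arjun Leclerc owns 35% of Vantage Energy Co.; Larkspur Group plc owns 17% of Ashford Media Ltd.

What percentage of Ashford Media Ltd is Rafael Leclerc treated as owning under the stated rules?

39.2995%

By spousal attribution (R1), Rafael Leclerc is treated as also owning Arjun Leclerc's interest in Beacon Pharma AG, giving 69% + 31% = 100%.
By spousal attribution (R1), Rafael Leclerc is treated as also owning Arjun Leclerc's interest in Vantage Energy Co, giving 65% + 35% = 100%.
Chain via Beacon Pharma AG → Harbor Trust (R3): 100% × 38% × 11% = 4.18% of Ashford Media Ltd.
Chain via Vantage Energy Co. → Halcyon Industries Corp. (R3): 100% × 86% × 38% = 32.68% of Ashford Media Ltd.
Chain via Highfield Mining NL → Larkspur Group plc (R3): 35% × 41% × 17% = 2.4395% of Ashford Media Ltd.
Aggregating (R2): 4.18% + 32.68% + 2.4395% = 39.2995%.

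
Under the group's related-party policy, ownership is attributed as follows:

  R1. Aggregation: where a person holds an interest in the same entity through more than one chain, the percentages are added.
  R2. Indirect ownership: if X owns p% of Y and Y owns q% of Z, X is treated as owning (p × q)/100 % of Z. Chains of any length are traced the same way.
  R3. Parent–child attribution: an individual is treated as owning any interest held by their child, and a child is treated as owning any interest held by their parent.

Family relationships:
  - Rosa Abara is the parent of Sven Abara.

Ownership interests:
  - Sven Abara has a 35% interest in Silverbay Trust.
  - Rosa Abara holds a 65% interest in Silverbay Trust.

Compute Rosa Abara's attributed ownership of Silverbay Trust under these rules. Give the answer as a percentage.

100%

By parent–child attribution (R3), Rosa Abara is treated as also owning Sven Abara's interest in Silverbay Trust, giving 65% + 35% = 100%.
Direct interest in Silverbay Trust: 100%.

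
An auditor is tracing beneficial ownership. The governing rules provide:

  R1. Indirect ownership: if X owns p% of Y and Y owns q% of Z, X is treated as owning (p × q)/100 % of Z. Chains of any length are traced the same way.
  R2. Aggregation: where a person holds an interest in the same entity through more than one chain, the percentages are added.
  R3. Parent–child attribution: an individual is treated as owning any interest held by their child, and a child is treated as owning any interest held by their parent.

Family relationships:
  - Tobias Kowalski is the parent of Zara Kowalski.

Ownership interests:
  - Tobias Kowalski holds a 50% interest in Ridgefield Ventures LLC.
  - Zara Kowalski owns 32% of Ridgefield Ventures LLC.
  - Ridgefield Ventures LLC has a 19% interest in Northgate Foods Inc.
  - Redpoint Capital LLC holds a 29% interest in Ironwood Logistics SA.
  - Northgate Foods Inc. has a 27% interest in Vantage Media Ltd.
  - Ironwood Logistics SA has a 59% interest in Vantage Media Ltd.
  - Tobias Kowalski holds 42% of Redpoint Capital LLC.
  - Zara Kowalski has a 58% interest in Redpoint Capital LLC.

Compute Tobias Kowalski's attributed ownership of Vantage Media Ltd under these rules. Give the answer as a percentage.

By parent–child attribution (R3), Tobias Kowalski is treated as also owning Zara Kowalski's interest in Ridgefield Ventures LLC, giving 50% + 32% = 82%.
By parent–child attribution (R3), Tobias Kowalski is treated as also owning Zara Kowalski's interest in Redpoint Capital LLC, giving 42% + 58% = 100%.
Chain via Ridgefield Ventures LLC → Northgate Foods Inc. (R1): 82% × 19% × 27% = 4.2066% of Vantage Media Ltd.
Chain via Redpoint Capital LLC → Ironwood Logistics SA (R1): 100% × 29% × 59% = 17.11% of Vantage Media Ltd.
Aggregating (R2): 4.2066% + 17.11% = 21.3166%.

21.3166%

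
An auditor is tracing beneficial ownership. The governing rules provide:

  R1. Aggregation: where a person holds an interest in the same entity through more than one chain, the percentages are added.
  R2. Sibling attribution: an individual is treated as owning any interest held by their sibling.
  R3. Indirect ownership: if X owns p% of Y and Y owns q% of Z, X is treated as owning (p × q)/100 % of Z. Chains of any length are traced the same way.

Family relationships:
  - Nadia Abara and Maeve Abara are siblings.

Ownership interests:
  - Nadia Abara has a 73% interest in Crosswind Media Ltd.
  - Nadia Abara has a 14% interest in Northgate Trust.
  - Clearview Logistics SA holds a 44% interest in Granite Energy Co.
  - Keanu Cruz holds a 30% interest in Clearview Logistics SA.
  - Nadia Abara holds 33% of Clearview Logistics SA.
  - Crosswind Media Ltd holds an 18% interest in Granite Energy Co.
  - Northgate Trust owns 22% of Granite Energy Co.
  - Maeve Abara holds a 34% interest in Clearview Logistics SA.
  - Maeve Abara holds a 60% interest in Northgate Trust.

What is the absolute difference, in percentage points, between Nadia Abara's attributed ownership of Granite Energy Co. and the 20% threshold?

38.9

By sibling attribution (R2), Nadia Abara is treated as also owning Maeve Abara's interest in Clearview Logistics SA, giving 33% + 34% = 67%.
By sibling attribution (R2), Nadia Abara is treated as also owning Maeve Abara's interest in Northgate Trust, giving 14% + 60% = 74%.
Chain via Clearview Logistics SA (R3): 67% × 44% = 29.48% of Granite Energy Co.
Chain via Crosswind Media Ltd (R3): 73% × 18% = 13.14% of Granite Energy Co.
Chain via Northgate Trust (R3): 74% × 22% = 16.28% of Granite Energy Co.
Aggregating (R1): 29.48% + 13.14% + 16.28% = 58.9%.
58.9% exceeds the 20% threshold by 38.9 percentage points.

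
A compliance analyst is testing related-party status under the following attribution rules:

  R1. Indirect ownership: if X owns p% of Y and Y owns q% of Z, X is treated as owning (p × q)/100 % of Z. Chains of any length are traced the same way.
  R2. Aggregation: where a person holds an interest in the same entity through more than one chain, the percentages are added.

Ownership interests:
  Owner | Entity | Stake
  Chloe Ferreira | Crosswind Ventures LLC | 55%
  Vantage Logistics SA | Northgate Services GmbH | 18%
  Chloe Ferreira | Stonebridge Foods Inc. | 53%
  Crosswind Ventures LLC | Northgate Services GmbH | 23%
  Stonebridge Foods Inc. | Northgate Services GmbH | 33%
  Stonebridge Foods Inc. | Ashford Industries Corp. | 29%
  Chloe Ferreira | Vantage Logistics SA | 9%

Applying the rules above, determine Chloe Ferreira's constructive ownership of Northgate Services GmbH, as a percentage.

Chain via Vantage Logistics SA (R1): 9% × 18% = 1.62% of Northgate Services GmbH.
Chain via Stonebridge Foods Inc. (R1): 53% × 33% = 17.49% of Northgate Services GmbH.
Chain via Crosswind Ventures LLC (R1): 55% × 23% = 12.65% of Northgate Services GmbH.
Aggregating (R2): 1.62% + 17.49% + 12.65% = 31.76%.

31.76%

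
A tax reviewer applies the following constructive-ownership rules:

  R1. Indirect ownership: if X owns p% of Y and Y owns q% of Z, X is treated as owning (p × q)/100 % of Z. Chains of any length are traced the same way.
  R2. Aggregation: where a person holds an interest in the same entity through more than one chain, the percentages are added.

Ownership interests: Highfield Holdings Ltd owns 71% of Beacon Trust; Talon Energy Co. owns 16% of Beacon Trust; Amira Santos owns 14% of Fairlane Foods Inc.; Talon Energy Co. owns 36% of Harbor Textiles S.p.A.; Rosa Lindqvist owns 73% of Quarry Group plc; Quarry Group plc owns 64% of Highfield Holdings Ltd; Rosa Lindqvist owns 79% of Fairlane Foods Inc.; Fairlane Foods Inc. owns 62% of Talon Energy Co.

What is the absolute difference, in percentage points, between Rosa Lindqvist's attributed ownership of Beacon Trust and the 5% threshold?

36.008

Chain via Fairlane Foods Inc. → Talon Energy Co. (R1): 79% × 62% × 16% = 7.8368% of Beacon Trust.
Chain via Quarry Group plc → Highfield Holdings Ltd (R1): 73% × 64% × 71% = 33.1712% of Beacon Trust.
Aggregating (R2): 7.8368% + 33.1712% = 41.008%.
41.008% exceeds the 5% threshold by 36.008 percentage points.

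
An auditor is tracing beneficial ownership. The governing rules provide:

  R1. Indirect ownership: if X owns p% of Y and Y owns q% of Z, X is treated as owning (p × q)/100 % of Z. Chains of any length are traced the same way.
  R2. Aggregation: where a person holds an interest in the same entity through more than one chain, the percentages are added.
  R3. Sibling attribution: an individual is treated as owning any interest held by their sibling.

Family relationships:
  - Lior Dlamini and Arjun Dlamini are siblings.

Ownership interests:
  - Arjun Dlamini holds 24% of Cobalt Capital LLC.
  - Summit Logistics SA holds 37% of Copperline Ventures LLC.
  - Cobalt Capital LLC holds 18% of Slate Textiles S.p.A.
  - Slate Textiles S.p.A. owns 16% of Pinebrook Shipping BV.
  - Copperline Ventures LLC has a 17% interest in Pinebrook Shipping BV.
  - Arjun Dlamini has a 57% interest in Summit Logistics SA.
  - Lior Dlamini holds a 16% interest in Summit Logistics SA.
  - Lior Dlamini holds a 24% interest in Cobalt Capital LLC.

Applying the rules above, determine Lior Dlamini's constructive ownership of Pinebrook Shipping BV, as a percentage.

By sibling attribution (R3), Lior Dlamini is treated as also owning Arjun Dlamini's interest in Cobalt Capital LLC, giving 24% + 24% = 48%.
By sibling attribution (R3), Lior Dlamini is treated as also owning Arjun Dlamini's interest in Summit Logistics SA, giving 16% + 57% = 73%.
Chain via Cobalt Capital LLC → Slate Textiles S.p.A. (R1): 48% × 18% × 16% = 1.3824% of Pinebrook Shipping BV.
Chain via Summit Logistics SA → Copperline Ventures LLC (R1): 73% × 37% × 17% = 4.5917% of Pinebrook Shipping BV.
Aggregating (R2): 1.3824% + 4.5917% = 5.9741%.

5.9741%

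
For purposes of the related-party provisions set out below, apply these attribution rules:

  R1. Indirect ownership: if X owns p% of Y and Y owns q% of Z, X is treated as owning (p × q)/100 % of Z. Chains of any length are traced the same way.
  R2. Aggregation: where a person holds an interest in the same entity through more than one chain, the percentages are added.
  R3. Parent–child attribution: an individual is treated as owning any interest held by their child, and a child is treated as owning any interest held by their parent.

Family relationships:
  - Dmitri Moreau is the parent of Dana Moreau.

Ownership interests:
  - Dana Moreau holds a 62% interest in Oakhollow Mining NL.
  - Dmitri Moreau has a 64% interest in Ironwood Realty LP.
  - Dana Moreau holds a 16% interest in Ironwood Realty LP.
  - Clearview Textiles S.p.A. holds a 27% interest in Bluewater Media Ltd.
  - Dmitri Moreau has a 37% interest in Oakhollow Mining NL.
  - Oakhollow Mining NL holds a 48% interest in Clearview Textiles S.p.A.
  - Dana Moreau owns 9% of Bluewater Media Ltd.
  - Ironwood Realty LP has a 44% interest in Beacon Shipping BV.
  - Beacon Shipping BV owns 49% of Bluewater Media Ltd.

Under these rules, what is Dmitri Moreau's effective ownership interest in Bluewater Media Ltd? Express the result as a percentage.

39.0784%

By parent–child attribution (R3), Dmitri Moreau is treated as also owning Dana Moreau's interest in Oakhollow Mining NL, giving 37% + 62% = 99%.
By parent–child attribution (R3), Dmitri Moreau is treated as also owning Dana Moreau's interest in Ironwood Realty LP, giving 64% + 16% = 80%.
By parent–child attribution (R3), Dmitri Moreau is treated as owning Dana Moreau's 9% interest in Bluewater Media Ltd.
Chain via Oakhollow Mining NL → Clearview Textiles S.p.A. (R1): 99% × 48% × 27% = 12.8304% of Bluewater Media Ltd.
Chain via Ironwood Realty LP → Beacon Shipping BV (R1): 80% × 44% × 49% = 17.248% of Bluewater Media Ltd.
Direct interest in Bluewater Media Ltd: 9%.
Aggregating (R2): 12.8304% + 17.248% + 9% = 39.0784%.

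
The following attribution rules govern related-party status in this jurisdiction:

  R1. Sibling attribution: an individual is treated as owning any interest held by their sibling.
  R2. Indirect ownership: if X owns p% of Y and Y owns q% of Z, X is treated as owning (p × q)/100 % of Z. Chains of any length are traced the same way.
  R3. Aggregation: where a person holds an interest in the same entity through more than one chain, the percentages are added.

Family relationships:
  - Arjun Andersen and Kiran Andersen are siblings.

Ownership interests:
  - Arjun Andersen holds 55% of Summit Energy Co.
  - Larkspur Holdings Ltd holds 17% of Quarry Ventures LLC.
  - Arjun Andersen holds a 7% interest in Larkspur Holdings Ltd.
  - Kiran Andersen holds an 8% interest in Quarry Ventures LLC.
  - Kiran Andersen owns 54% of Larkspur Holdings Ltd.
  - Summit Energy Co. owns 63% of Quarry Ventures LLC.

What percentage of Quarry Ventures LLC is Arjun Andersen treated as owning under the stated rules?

53.02%

By sibling attribution (R1), Arjun Andersen is treated as also owning Kiran Andersen's interest in Larkspur Holdings Ltd, giving 7% + 54% = 61%.
By sibling attribution (R1), Arjun Andersen is treated as owning Kiran Andersen's 8% interest in Quarry Ventures LLC.
Chain via Summit Energy Co. (R2): 55% × 63% = 34.65% of Quarry Ventures LLC.
Chain via Larkspur Holdings Ltd (R2): 61% × 17% = 10.37% of Quarry Ventures LLC.
Direct interest in Quarry Ventures LLC: 8%.
Aggregating (R3): 34.65% + 10.37% + 8% = 53.02%.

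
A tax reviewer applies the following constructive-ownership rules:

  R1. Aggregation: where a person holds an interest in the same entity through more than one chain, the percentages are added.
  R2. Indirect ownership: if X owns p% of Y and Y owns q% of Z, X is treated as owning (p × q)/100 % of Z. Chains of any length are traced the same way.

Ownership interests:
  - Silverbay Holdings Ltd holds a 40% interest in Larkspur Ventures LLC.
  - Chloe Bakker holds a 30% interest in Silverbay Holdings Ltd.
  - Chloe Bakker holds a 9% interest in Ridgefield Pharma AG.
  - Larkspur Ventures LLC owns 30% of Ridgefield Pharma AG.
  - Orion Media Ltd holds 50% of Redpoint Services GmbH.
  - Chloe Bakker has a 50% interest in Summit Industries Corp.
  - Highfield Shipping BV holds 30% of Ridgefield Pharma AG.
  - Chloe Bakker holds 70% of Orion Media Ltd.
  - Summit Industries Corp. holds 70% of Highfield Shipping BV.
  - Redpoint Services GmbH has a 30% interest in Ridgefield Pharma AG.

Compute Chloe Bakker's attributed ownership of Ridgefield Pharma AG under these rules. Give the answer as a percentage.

33.6%

Chain via Summit Industries Corp. → Highfield Shipping BV (R2): 50% × 70% × 30% = 10.5% of Ridgefield Pharma AG.
Chain via Orion Media Ltd → Redpoint Services GmbH (R2): 70% × 50% × 30% = 10.5% of Ridgefield Pharma AG.
Chain via Silverbay Holdings Ltd → Larkspur Ventures LLC (R2): 30% × 40% × 30% = 3.6% of Ridgefield Pharma AG.
Direct interest in Ridgefield Pharma AG: 9%.
Aggregating (R1): 10.5% + 10.5% + 3.6% + 9% = 33.6%.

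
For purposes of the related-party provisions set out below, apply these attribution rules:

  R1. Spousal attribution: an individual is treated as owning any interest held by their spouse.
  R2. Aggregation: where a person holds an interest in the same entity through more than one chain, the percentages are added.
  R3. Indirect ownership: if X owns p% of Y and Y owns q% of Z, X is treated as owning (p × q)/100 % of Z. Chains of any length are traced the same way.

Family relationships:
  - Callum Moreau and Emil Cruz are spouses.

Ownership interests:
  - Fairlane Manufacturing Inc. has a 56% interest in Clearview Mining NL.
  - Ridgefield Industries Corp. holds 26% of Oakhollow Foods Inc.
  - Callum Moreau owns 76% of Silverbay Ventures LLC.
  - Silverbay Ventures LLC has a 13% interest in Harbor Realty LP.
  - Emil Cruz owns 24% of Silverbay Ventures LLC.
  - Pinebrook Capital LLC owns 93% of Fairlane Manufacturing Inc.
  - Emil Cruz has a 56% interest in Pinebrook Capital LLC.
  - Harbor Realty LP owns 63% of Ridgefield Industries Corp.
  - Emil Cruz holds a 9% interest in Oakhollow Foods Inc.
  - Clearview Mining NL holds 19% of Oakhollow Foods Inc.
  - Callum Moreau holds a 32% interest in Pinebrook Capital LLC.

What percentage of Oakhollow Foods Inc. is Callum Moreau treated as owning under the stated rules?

19.837176%

By spousal attribution (R1), Callum Moreau is treated as also owning Emil Cruz's interest in Silverbay Ventures LLC, giving 76% + 24% = 100%.
By spousal attribution (R1), Callum Moreau is treated as also owning Emil Cruz's interest in Pinebrook Capital LLC, giving 32% + 56% = 88%.
By spousal attribution (R1), Callum Moreau is treated as owning Emil Cruz's 9% interest in Oakhollow Foods Inc.
Chain via Silverbay Ventures LLC → Harbor Realty LP → Ridgefield Industries Corp. (R3): 100% × 13% × 63% × 26% = 2.1294% of Oakhollow Foods Inc.
Chain via Pinebrook Capital LLC → Fairlane Manufacturing Inc. → Clearview Mining NL (R3): 88% × 93% × 56% × 19% = 8.707776% of Oakhollow Foods Inc.
Direct interest in Oakhollow Foods Inc: 9%.
Aggregating (R2): 2.1294% + 8.707776% + 9% = 19.837176%.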